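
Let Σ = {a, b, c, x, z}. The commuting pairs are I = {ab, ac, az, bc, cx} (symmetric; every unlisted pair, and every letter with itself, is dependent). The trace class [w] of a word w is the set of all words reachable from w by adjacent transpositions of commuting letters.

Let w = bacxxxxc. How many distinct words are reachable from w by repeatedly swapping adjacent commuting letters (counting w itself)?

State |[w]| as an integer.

56

#0=b has no predecessor
#1=a has no predecessor
#2=c has no predecessor
#3=x depends on [0:b, 1:a]
#4=x depends on [3:x]
#5=x depends on [4:x]
#6=x depends on [5:x]
#7=c depends on [2:c]
sources: [0:b, 1:a, 2:c]
N(rest) = Σ N(rest − s) over sources s of rest; N(one piece) = 1:
  size 1 → [6]=1  [7]=1
  size 2 → [2,7]=1  [5,6]=1  [6,7]=2
  size 3 → [2,6,7]=3  [4,5,6]=1  [5,6,7]=3
  size 4 → [2,5,6,7]=6  [3,4,5,6]=1  [4,5,6,7]=4
  size 5 → [0,3,4,5,6]=1  [1,3,4,5,6]=1  [2,4,5,6,7]=10  [3,4,5,6,7]=5
  size 6 → [0,1,3,4,5,6]=2  [0,3,4,5,6,7]=6  [1,3,4,5,6,7]=6  [2,3,4,5,6,7]=15
  first=0(b) contributes 21
  first=1(a) contributes 21
  first=2(c) contributes 14
|[w]| = 56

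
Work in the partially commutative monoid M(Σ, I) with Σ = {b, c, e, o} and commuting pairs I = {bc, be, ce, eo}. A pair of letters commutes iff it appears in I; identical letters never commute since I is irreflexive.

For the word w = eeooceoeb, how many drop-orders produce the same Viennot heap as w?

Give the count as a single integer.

#0=e has no predecessor
#1=e depends on [0:e]
#2=o has no predecessor
#3=o depends on [2:o]
#4=c depends on [3:o]
#5=e depends on [1:e]
#6=o depends on [4:c]
#7=e depends on [5:e]
#8=b depends on [6:o]
sources: [0:e, 2:o]
N(rest) = Σ N(rest − s) over sources s of rest; N(one piece) = 1:
  size 1 → [7]=1  [8]=1
  size 2 → [5,7]=1  [6,8]=1  [7,8]=2
  size 3 → [1,5,7]=1  [4,6,8]=1  [5,7,8]=3  [6,7,8]=3
  size 4 → [0,1,5,7]=1  [1,5,7,8]=4  [3,4,6,8]=1  [4,6,7,8]=4  [5,6,7,8]=6
  size 5 → [0,1,5,7,8]=5  [1,5,6,7,8]=10  [2,3,4,6,8]=1  [3,4,6,7,8]=5  [4,5,6,7,8]=10
  size 6 → [0,1,5,6,7,8]=15  [1,4,5,6,7,8]=20  [2,3,4,6,7,8]=6  [3,4,5,6,7,8]=15
  size 7 → [0,1,4,5,6,7,8]=35  [1,3,4,5,6,7,8]=35  [2,3,4,5,6,7,8]=21
  first=0(e) contributes 56
  first=2(o) contributes 70
|[w]| = 126

126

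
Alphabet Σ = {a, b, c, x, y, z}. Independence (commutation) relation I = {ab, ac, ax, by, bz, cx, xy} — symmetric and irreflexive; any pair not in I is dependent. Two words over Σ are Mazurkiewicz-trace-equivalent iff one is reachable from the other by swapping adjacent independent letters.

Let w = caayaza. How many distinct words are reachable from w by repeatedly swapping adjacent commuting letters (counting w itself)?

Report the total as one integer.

#0=c has no predecessor
#1=a has no predecessor
#2=a depends on [1:a]
#3=y depends on [0:c, 2:a]
#4=a depends on [3:y]
#5=z depends on [4:a]
#6=a depends on [5:z]
sources: [0:c, 1:a]
N(rest) = Σ N(rest − s) over sources s of rest; N(one piece) = 1:
  size 1 → [6]=1
  size 2 → [5,6]=1
  size 3 → [4,5,6]=1
  size 4 → [3,4,5,6]=1
  size 5 → [0,3,4,5,6]=1  [2,3,4,5,6]=1
  first=0(c) contributes 1
  first=1(a) contributes 2
|[w]| = 3

3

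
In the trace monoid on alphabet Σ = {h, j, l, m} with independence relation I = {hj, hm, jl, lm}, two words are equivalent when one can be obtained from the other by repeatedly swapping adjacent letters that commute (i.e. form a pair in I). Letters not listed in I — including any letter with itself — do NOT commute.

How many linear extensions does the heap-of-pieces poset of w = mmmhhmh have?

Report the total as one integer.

35

#0=m has no predecessor
#1=m depends on [0:m]
#2=m depends on [1:m]
#3=h has no predecessor
#4=h depends on [3:h]
#5=m depends on [2:m]
#6=h depends on [4:h]
sources: [0:m, 3:h]
N(rest) = Σ N(rest − s) over sources s of rest; N(one piece) = 1:
  size 1 → [5]=1  [6]=1
  size 2 → [2,5]=1  [4,6]=1  [5,6]=2
  size 3 → [1,2,5]=1  [2,5,6]=3  [3,4,6]=1  [4,5,6]=3
  size 4 → [0,1,2,5]=1  [1,2,5,6]=4  [2,4,5,6]=6  [3,4,5,6]=4
  size 5 → [0,1,2,5,6]=5  [1,2,4,5,6]=10  [2,3,4,5,6]=10
  first=0(m) contributes 20
  first=3(h) contributes 15
|[w]| = 35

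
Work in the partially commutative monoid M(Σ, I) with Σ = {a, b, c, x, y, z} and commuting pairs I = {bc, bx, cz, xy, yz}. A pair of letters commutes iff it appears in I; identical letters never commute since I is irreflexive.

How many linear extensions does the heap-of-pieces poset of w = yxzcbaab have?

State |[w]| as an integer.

#0=y has no predecessor
#1=x has no predecessor
#2=z depends on [1:x]
#3=c depends on [0:y, 1:x]
#4=b depends on [0:y, 2:z]
#5=a depends on [3:c, 4:b]
#6=a depends on [5:a]
#7=b depends on [6:a]
sources: [0:y, 1:x]
N(rest) = Σ N(rest − s) over sources s of rest; N(one piece) = 1:
  size 1 → [7]=1
  size 2 → [6,7]=1
  size 3 → [5,6,7]=1
  size 4 → [3,5,6,7]=1  [4,5,6,7]=1
  size 5 → [2,4,5,6,7]=1  [3,4,5,6,7]=2
  size 6 → [0,3,4,5,6,7]=2  [2,3,4,5,6,7]=3
  first=0(y) contributes 3
  first=1(x) contributes 5
|[w]| = 8

8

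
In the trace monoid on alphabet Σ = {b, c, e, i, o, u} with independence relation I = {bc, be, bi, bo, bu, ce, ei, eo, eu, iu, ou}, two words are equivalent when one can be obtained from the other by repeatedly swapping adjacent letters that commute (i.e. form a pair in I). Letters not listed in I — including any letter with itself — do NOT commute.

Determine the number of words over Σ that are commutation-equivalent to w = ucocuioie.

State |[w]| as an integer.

0(u) covers ∅
1(c) covers 0:u
2(o) covers 1:c
3(c) covers 2:o
4(u) covers 3:c
5(i) covers 3:c
6(o) covers 5:i
7(i) covers 6:o
8(e) covers ∅
floor of heap: 0:u, 8:e
completions by unplaced set U, small U first (add the entries for U minus each lowest piece of U):
  |U|=1: {4}:1  {7}:1  {8}:1
  |U|=2: {4,7}:2  {4,8}:2  {6,7}:1  {7,8}:2
  |U|=3: {4,6,7}:3  {4,7,8}:6  {5,6,7}:1  {6,7,8}:3
  |U|=4: {4,5,6,7}:4  {4,6,7,8}:12  {5,6,7,8}:4
  |U|=5: {3,4,5,6,7}:4  {4,5,6,7,8}:20
  |U|=6: {2,3,4,5,6,7}:4  {3,4,5,6,7,8}:24
  |U|=7: {1,2,3,4,5,6,7}:4  {2,3,4,5,6,7,8}:28
  start at 0(u): 32
  start at 8(e): 4
sum over floor = 36

36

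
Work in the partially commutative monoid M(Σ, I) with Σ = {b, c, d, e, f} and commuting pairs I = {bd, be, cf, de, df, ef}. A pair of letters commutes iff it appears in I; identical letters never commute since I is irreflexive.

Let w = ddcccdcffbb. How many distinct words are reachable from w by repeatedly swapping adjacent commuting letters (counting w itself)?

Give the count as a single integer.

drop 0:d onto floor
drop 1:d onto {0:d}
drop 2:c onto {1:d}
drop 3:c onto {2:c}
drop 4:c onto {3:c}
drop 5:d onto {4:c}
drop 6:c onto {5:d}
drop 7:f onto floor
drop 8:f onto {7:f}
drop 9:b onto {6:c, 8:f}
drop 10:b onto {9:b}
ground layer = {0:d, 7:f}
drop-orders for the pieces not yet dropped (sum over which currently-grounded one goes next):
  1 to go: {10} 1
  2 to go: {9,10} 1
  3 to go: {6,9,10} 1  {8,9,10} 1
  4 to go: {5,6,9,10} 1  {6,8,9,10} 2  {7,8,9,10} 1
  5 to go: {4,5,6,9,10} 1  {5,6,8,9,10} 3  {6,7,8,9,10} 3
  6 to go: {3,4,5,6,9,10} 1  {4,5,6,8,9,10} 4  {5,6,7,8,9,10} 6
  7 to go: {2,3,4,5,6,9,10} 1  {3,4,5,6,8,9,10} 5  {4,5,6,7,8,9,10} 10
  8 to go: {1,2,3,4,5,6,9,10} 1  {2,3,4,5,6,8,9,10} 6  {3,4,5,6,7,8,9,10} 15
  9 to go: {0,1,2,3,4,5,6,9,10} 1  {1,2,3,4,5,6,8,9,10} 7  {2,3,4,5,6,7,8,9,10} 21
  if 0:d drops first: 28 orders
  if 7:f drops first: 8 orders
heap linearizations: 36

36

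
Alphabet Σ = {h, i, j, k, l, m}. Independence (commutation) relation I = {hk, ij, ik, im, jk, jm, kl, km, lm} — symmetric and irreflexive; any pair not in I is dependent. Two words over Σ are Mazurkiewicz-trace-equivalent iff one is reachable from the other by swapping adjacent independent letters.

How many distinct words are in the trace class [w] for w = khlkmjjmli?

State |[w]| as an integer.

0(k) covers ∅
1(h) covers ∅
2(l) covers 1:h
3(k) covers 0:k
4(m) covers 1:h
5(j) covers 2:l
6(j) covers 5:j
7(m) covers 4:m
8(l) covers 6:j
9(i) covers 8:l
floor of heap: 0:k, 1:h
completions by unplaced set U, small U first (add the entries for U minus each lowest piece of U):
  |U|=1: {3}:1  {7}:1  {9}:1
  |U|=2: {0,3}:1  {3,7}:2  {3,9}:2  {4,7}:1  {7,9}:2  {8,9}:1
  |U|=3: {0,3,7}:3  {0,3,9}:3  {3,4,7}:3  {3,7,9}:6  {3,8,9}:3  {4,7,9}:3  {6,8,9}:1  {7,8,9}:3
  |U|=4: {0,3,4,7}:6  {0,3,7,9}:12  {0,3,8,9}:6  {3,4,7,9}:12  {3,6,8,9}:4  {3,7,8,9}:12  {4,7,8,9}:6  {5,6,8,9}:1  {6,7,8,9}:4
  |U|=5: {0,3,4,7,9}:30  {0,3,6,8,9}:10  {0,3,7,8,9}:30  {2,5,6,8,9}:1  {3,4,7,8,9}:30  {3,5,6,8,9}:5  {3,6,7,8,9}:20  {4,6,7,8,9}:10  {5,6,7,8,9}:5
  |U|=6: {0,3,4,7,8,9}:90  {0,3,5,6,8,9}:15  {0,3,6,7,8,9}:60  {2,3,5,6,8,9}:6  {2,5,6,7,8,9}:6  {3,4,6,7,8,9}:60  {3,5,6,7,8,9}:30  {4,5,6,7,8,9}:15
  |U|=7: {0,2,3,5,6,8,9}:21  {0,3,4,6,7,8,9}:210  {0,3,5,6,7,8,9}:105  {2,3,5,6,7,8,9}:42  {2,4,5,6,7,8,9}:21  {3,4,5,6,7,8,9}:105
  |U|=8: {0,2,3,5,6,7,8,9}:168  {0,3,4,5,6,7,8,9}:420  {1,2,4,5,6,7,8,9}:21  {2,3,4,5,6,7,8,9}:168
  start at 0(k): 189
  start at 1(h): 756
sum over floor = 945

945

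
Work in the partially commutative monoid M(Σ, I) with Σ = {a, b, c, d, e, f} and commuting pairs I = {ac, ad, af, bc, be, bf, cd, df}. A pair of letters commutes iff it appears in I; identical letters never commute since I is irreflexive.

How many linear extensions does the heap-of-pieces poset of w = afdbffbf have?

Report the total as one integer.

140

0(a) covers ∅
1(f) covers ∅
2(d) covers ∅
3(b) covers 0:a, 2:d
4(f) covers 1:f
5(f) covers 4:f
6(b) covers 3:b
7(f) covers 5:f
floor of heap: 0:a, 1:f, 2:d
completions by unplaced set U, small U first (add the entries for U minus each lowest piece of U):
  |U|=1: {6}:1  {7}:1
  |U|=2: {3,6}:1  {5,7}:1  {6,7}:2
  |U|=3: {0,3,6}:1  {2,3,6}:1  {3,6,7}:3  {4,5,7}:1  {5,6,7}:3
  |U|=4: {0,2,3,6}:2  {0,3,6,7}:4  {1,4,5,7}:1  {2,3,6,7}:4  {3,5,6,7}:6  {4,5,6,7}:4
  |U|=5: {0,2,3,6,7}:10  {0,3,5,6,7}:10  {1,4,5,6,7}:5  {2,3,5,6,7}:10  {3,4,5,6,7}:10
  |U|=6: {0,2,3,5,6,7}:30  {0,3,4,5,6,7}:20  {1,3,4,5,6,7}:15  {2,3,4,5,6,7}:20
  start at 0(a): 35
  start at 1(f): 70
  start at 2(d): 35
sum over floor = 140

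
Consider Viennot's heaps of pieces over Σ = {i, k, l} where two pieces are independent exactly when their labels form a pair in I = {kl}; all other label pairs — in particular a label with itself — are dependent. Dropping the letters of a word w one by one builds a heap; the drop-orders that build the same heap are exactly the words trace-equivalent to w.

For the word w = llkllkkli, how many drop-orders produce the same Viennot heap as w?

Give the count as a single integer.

piece 0:l — minimal
piece 1:l rests on {0:l}
piece 2:k — minimal
piece 3:l rests on {1:l}
piece 4:l rests on {3:l}
piece 5:k rests on {2:k}
piece 6:k rests on {5:k}
piece 7:l rests on {4:l}
piece 8:i rests on {6:k, 7:l}
minimal pieces: {0:l, 2:k}
ways to finish when only these pieces remain (= sum over removing one remaining piece with nothing left below it):
  1 left: {8}→1
  2 left: {6,8}→1  {7,8}→1
  3 left: {4,7,8}→1  {5,6,8}→1  {6,7,8}→2
  4 left: {2,5,6,8}→1  {3,4,7,8}→1  {4,6,7,8}→3  {5,6,7,8}→3
  5 left: {1,3,4,7,8}→1  {2,5,6,7,8}→4  {3,4,6,7,8}→4  {4,5,6,7,8}→6
  6 left: {0,1,3,4,7,8}→1  {1,3,4,6,7,8}→5  {2,4,5,6,7,8}→10  {3,4,5,6,7,8}→10
  7 left: {0,1,3,4,6,7,8}→6  {1,3,4,5,6,7,8}→15  {2,3,4,5,6,7,8}→20
  placing 0:l first → 35 extensions
  placing 2:k first → 21 extensions
total linear extensions = 56

56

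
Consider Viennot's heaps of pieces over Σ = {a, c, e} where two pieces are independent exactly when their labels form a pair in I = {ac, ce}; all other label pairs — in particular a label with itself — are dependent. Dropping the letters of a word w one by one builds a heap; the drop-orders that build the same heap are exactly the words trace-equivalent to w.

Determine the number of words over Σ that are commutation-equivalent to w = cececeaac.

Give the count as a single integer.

drop 0:c onto floor
drop 1:e onto floor
drop 2:c onto {0:c}
drop 3:e onto {1:e}
drop 4:c onto {2:c}
drop 5:e onto {3:e}
drop 6:a onto {5:e}
drop 7:a onto {6:a}
drop 8:c onto {4:c}
ground layer = {0:c, 1:e}
drop-orders for the pieces not yet dropped (sum over which currently-grounded one goes next):
  1 to go: {7} 1  {8} 1
  2 to go: {4,8} 1  {6,7} 1  {7,8} 2
  3 to go: {2,4,8} 1  {4,7,8} 3  {5,6,7} 1  {6,7,8} 3
  4 to go: {0,2,4,8} 1  {2,4,7,8} 4  {3,5,6,7} 1  {4,6,7,8} 6  {5,6,7,8} 4
  5 to go: {0,2,4,7,8} 5  {1,3,5,6,7} 1  {2,4,6,7,8} 10  {3,5,6,7,8} 5  {4,5,6,7,8} 10
  6 to go: {0,2,4,6,7,8} 15  {1,3,5,6,7,8} 6  {2,4,5,6,7,8} 20  {3,4,5,6,7,8} 15
  7 to go: {0,2,4,5,6,7,8} 35  {1,3,4,5,6,7,8} 21  {2,3,4,5,6,7,8} 35
  if 0:c drops first: 56 orders
  if 1:e drops first: 70 orders
heap linearizations: 126

126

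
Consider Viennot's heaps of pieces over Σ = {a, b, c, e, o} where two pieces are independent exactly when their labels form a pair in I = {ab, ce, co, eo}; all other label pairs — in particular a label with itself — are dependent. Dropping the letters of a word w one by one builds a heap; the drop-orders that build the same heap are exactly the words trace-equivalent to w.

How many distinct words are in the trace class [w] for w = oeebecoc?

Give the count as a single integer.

piece 0:o — minimal
piece 1:e — minimal
piece 2:e rests on {1:e}
piece 3:b rests on {0:o, 2:e}
piece 4:e rests on {3:b}
piece 5:c rests on {3:b}
piece 6:o rests on {3:b}
piece 7:c rests on {5:c}
minimal pieces: {0:o, 1:e}
ways to finish when only these pieces remain (= sum over removing one remaining piece with nothing left below it):
  1 left: {4}→1  {6}→1  {7}→1
  2 left: {4,6}→2  {4,7}→2  {5,7}→1  {6,7}→2
  3 left: {4,5,7}→3  {4,6,7}→6  {5,6,7}→3
  4 left: {4,5,6,7}→12
  5 left: {3,4,5,6,7}→12
  6 left: {0,3,4,5,6,7}→12  {2,3,4,5,6,7}→12
  placing 0:o first → 12 extensions
  placing 1:e first → 24 extensions
total linear extensions = 36

36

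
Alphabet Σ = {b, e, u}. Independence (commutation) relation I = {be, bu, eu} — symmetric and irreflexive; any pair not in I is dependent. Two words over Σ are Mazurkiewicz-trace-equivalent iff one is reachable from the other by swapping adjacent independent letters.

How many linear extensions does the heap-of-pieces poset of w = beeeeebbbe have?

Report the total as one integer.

drop 0:b onto floor
drop 1:e onto floor
drop 2:e onto {1:e}
drop 3:e onto {2:e}
drop 4:e onto {3:e}
drop 5:e onto {4:e}
drop 6:b onto {0:b}
drop 7:b onto {6:b}
drop 8:b onto {7:b}
drop 9:e onto {5:e}
ground layer = {0:b, 1:e}
drop-orders for the pieces not yet dropped (sum over which currently-grounded one goes next):
  1 to go: {8} 1  {9} 1
  2 to go: {5,9} 1  {7,8} 1  {8,9} 2
  3 to go: {4,5,9} 1  {5,8,9} 3  {6,7,8} 1  {7,8,9} 3
  4 to go: {0,6,7,8} 1  {3,4,5,9} 1  {4,5,8,9} 4  {5,7,8,9} 6  {6,7,8,9} 4
  5 to go: {0,6,7,8,9} 5  {2,3,4,5,9} 1  {3,4,5,8,9} 5  {4,5,7,8,9} 10  {5,6,7,8,9} 10
  6 to go: {0,5,6,7,8,9} 15  {1,2,3,4,5,9} 1  {2,3,4,5,8,9} 6  {3,4,5,7,8,9} 15  {4,5,6,7,8,9} 20
  7 to go: {0,4,5,6,7,8,9} 35  {1,2,3,4,5,8,9} 7  {2,3,4,5,7,8,9} 21  {3,4,5,6,7,8,9} 35
  8 to go: {0,3,4,5,6,7,8,9} 70  {1,2,3,4,5,7,8,9} 28  {2,3,4,5,6,7,8,9} 56
  if 0:b drops first: 84 orders
  if 1:e drops first: 126 orders
heap linearizations: 210

210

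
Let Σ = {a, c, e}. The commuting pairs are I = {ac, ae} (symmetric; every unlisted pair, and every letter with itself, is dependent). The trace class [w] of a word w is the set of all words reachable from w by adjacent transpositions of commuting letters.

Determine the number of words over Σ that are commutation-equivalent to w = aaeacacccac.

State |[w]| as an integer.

#0=a has no predecessor
#1=a depends on [0:a]
#2=e has no predecessor
#3=a depends on [1:a]
#4=c depends on [2:e]
#5=a depends on [3:a]
#6=c depends on [4:c]
#7=c depends on [6:c]
#8=c depends on [7:c]
#9=a depends on [5:a]
#10=c depends on [8:c]
sources: [0:a, 2:e]
N(rest) = Σ N(rest − s) over sources s of rest; N(one piece) = 1:
  size 1 → [9]=1  [10]=1
  size 2 → [5,9]=1  [8,10]=1  [9,10]=2
  size 3 → [3,5,9]=1  [5,9,10]=3  [7,8,10]=1  [8,9,10]=3
  size 4 → [1,3,5,9]=1  [3,5,9,10]=4  [5,8,9,10]=6  [6,7,8,10]=1  [7,8,9,10]=4
  size 5 → [0,1,3,5,9]=1  [1,3,5,9,10]=5  [3,5,8,9,10]=10  [4,6,7,8,10]=1  [5,7,8,9,10]=10  [6,7,8,9,10]=5
  size 6 → [0,1,3,5,9,10]=6  [1,3,5,8,9,10]=15  [2,4,6,7,8,10]=1  [3,5,7,8,9,10]=20  [4,6,7,8,9,10]=6  [5,6,7,8,9,10]=15
  size 7 → [0,1,3,5,8,9,10]=21  [1,3,5,7,8,9,10]=35  [2,4,6,7,8,9,10]=7  [3,5,6,7,8,9,10]=35  [4,5,6,7,8,9,10]=21
  size 8 → [0,1,3,5,7,8,9,10]=56  [1,3,5,6,7,8,9,10]=70  [2,4,5,6,7,8,9,10]=28  [3,4,5,6,7,8,9,10]=56
  size 9 → [0,1,3,5,6,7,8,9,10]=126  [1,3,4,5,6,7,8,9,10]=126  [2,3,4,5,6,7,8,9,10]=84
  first=0(a) contributes 210
  first=2(e) contributes 252
|[w]| = 462

462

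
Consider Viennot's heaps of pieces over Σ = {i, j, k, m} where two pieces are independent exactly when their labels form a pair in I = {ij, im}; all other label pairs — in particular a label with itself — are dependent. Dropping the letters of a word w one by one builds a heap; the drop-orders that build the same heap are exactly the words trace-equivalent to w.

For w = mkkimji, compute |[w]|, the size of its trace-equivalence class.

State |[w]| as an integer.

drop 0:m onto floor
drop 1:k onto {0:m}
drop 2:k onto {1:k}
drop 3:i onto {2:k}
drop 4:m onto {2:k}
drop 5:j onto {4:m}
drop 6:i onto {3:i}
ground layer = {0:m}
drop-orders for the pieces not yet dropped (sum over which currently-grounded one goes next):
  1 to go: {5} 1  {6} 1
  2 to go: {3,6} 1  {4,5} 1  {5,6} 2
  3 to go: {3,5,6} 3  {4,5,6} 3
  4 to go: {3,4,5,6} 6
  5 to go: {2,3,4,5,6} 6
  if 0:m drops first: 6 orders

6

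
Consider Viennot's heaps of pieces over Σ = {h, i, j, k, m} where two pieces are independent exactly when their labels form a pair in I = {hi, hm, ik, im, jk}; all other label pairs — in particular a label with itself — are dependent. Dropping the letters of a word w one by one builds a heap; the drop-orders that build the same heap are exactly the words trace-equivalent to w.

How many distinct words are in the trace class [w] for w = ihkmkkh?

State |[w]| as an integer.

drop 0:i onto floor
drop 1:h onto floor
drop 2:k onto {1:h}
drop 3:m onto {2:k}
drop 4:k onto {3:m}
drop 5:k onto {4:k}
drop 6:h onto {5:k}
ground layer = {0:i, 1:h}
drop-orders for the pieces not yet dropped (sum over which currently-grounded one goes next):
  1 to go: {0} 1  {6} 1
  2 to go: {0,6} 2  {5,6} 1
  3 to go: {0,5,6} 3  {4,5,6} 1
  4 to go: {0,4,5,6} 4  {3,4,5,6} 1
  5 to go: {0,3,4,5,6} 5  {2,3,4,5,6} 1
  if 0:i drops first: 1 orders
  if 1:h drops first: 6 orders
heap linearizations: 7

7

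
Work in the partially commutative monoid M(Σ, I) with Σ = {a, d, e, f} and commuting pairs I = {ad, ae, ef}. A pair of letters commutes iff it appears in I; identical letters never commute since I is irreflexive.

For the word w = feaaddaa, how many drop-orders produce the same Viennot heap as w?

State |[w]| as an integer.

50

0(f) covers ∅
1(e) covers ∅
2(a) covers 0:f
3(a) covers 2:a
4(d) covers 0:f, 1:e
5(d) covers 4:d
6(a) covers 3:a
7(a) covers 6:a
floor of heap: 0:f, 1:e
completions by unplaced set U, small U first (add the entries for U minus each lowest piece of U):
  |U|=1: {5}:1  {7}:1
  |U|=2: {4,5}:1  {5,7}:2  {6,7}:1
  |U|=3: {1,4,5}:1  {3,6,7}:1  {4,5,7}:3  {5,6,7}:3
  |U|=4: {1,4,5,7}:4  {2,3,6,7}:1  {3,5,6,7}:4  {4,5,6,7}:6
  |U|=5: {1,4,5,6,7}:10  {2,3,5,6,7}:5  {3,4,5,6,7}:10
  |U|=6: {1,3,4,5,6,7}:20  {2,3,4,5,6,7}:15
  start at 0(f): 35
  start at 1(e): 15
sum over floor = 50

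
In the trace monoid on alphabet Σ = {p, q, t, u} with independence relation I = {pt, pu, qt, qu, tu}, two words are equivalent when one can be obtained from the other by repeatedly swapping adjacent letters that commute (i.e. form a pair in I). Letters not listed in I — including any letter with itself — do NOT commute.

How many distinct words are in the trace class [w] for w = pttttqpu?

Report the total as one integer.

drop 0:p onto floor
drop 1:t onto floor
drop 2:t onto {1:t}
drop 3:t onto {2:t}
drop 4:t onto {3:t}
drop 5:q onto {0:p}
drop 6:p onto {5:q}
drop 7:u onto floor
ground layer = {0:p, 1:t, 7:u}
drop-orders for the pieces not yet dropped (sum over which currently-grounded one goes next):
  1 to go: {4} 1  {6} 1  {7} 1
  2 to go: {3,4} 1  {4,6} 2  {4,7} 2  {5,6} 1  {6,7} 2
  3 to go: {0,5,6} 1  {2,3,4} 1  {3,4,6} 3  {3,4,7} 3  {4,5,6} 3  {4,6,7} 6  {5,6,7} 3
  4 to go: {0,4,5,6} 4  {0,5,6,7} 4  {1,2,3,4} 1  {2,3,4,6} 4  {2,3,4,7} 4  {3,4,5,6} 6  {3,4,6,7} 12  {4,5,6,7} 12
  5 to go: {0,3,4,5,6} 10  {0,4,5,6,7} 20  {1,2,3,4,6} 5  {1,2,3,4,7} 5  {2,3,4,5,6} 10  {2,3,4,6,7} 20  {3,4,5,6,7} 30
  6 to go: {0,2,3,4,5,6} 20  {0,3,4,5,6,7} 60  {1,2,3,4,5,6} 15  {1,2,3,4,6,7} 30  {2,3,4,5,6,7} 60
  if 0:p drops first: 105 orders
  if 1:t drops first: 140 orders
  if 7:u drops first: 35 orders
heap linearizations: 280

280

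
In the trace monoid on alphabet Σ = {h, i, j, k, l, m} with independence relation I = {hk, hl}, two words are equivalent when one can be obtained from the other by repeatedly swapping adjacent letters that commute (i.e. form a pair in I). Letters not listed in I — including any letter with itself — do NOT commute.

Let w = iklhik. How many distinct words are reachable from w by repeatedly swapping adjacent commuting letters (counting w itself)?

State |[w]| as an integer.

3

piece 0:i — minimal
piece 1:k rests on {0:i}
piece 2:l rests on {1:k}
piece 3:h rests on {0:i}
piece 4:i rests on {2:l, 3:h}
piece 5:k rests on {4:i}
minimal pieces: {0:i}
ways to finish when only these pieces remain (= sum over removing one remaining piece with nothing left below it):
  1 left: {5}→1
  2 left: {4,5}→1
  3 left: {2,4,5}→1  {3,4,5}→1
  4 left: {1,2,4,5}→1  {2,3,4,5}→2
  placing 0:i first → 3 extensions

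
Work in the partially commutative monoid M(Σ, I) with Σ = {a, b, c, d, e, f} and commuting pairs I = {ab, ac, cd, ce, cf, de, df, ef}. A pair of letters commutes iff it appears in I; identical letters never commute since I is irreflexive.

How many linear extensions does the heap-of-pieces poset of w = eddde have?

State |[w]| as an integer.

10

0(e) covers ∅
1(d) covers ∅
2(d) covers 1:d
3(d) covers 2:d
4(e) covers 0:e
floor of heap: 0:e, 1:d
completions by unplaced set U, small U first (add the entries for U minus each lowest piece of U):
  |U|=1: {3}:1  {4}:1
  |U|=2: {0,4}:1  {2,3}:1  {3,4}:2
  |U|=3: {0,3,4}:3  {1,2,3}:1  {2,3,4}:3
  start at 0(e): 4
  start at 1(d): 6
sum over floor = 10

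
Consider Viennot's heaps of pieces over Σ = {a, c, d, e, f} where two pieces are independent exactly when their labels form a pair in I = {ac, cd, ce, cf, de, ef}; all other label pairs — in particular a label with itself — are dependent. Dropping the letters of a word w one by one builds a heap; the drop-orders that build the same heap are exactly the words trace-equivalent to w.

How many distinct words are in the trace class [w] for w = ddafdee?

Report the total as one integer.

6

piece 0:d — minimal
piece 1:d rests on {0:d}
piece 2:a rests on {1:d}
piece 3:f rests on {2:a}
piece 4:d rests on {3:f}
piece 5:e rests on {2:a}
piece 6:e rests on {5:e}
minimal pieces: {0:d}
ways to finish when only these pieces remain (= sum over removing one remaining piece with nothing left below it):
  1 left: {4}→1  {6}→1
  2 left: {3,4}→1  {4,6}→2  {5,6}→1
  3 left: {3,4,6}→3  {4,5,6}→3
  4 left: {3,4,5,6}→6
  5 left: {2,3,4,5,6}→6
  placing 0:d first → 6 extensions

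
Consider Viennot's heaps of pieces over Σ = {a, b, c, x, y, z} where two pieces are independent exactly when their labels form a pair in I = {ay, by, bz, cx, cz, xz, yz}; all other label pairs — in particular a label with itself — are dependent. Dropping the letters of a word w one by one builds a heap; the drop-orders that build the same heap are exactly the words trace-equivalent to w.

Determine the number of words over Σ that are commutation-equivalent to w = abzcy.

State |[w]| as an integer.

piece 0:a — minimal
piece 1:b rests on {0:a}
piece 2:z rests on {0:a}
piece 3:c rests on {1:b}
piece 4:y rests on {3:c}
minimal pieces: {0:a}
ways to finish when only these pieces remain (= sum over removing one remaining piece with nothing left below it):
  1 left: {2}→1  {4}→1
  2 left: {2,4}→2  {3,4}→1
  3 left: {1,3,4}→1  {2,3,4}→3
  placing 0:a first → 4 extensions

4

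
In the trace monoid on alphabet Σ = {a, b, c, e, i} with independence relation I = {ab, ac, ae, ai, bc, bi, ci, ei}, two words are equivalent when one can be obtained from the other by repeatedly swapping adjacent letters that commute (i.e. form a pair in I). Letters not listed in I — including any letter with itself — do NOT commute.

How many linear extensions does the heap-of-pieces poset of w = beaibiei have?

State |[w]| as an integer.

piece 0:b — minimal
piece 1:e rests on {0:b}
piece 2:a — minimal
piece 3:i — minimal
piece 4:b rests on {1:e}
piece 5:i rests on {3:i}
piece 6:e rests on {4:b}
piece 7:i rests on {5:i}
minimal pieces: {0:b, 2:a, 3:i}
ways to finish when only these pieces remain (= sum over removing one remaining piece with nothing left below it):
  1 left: {2}→1  {6}→1  {7}→1
  2 left: {2,6}→2  {2,7}→2  {4,6}→1  {5,7}→1  {6,7}→2
  3 left: {1,4,6}→1  {2,4,6}→3  {2,5,7}→3  {2,6,7}→6  {3,5,7}→1  {4,6,7}→3  {5,6,7}→3
  4 left: {0,1,4,6}→1  {1,2,4,6}→4  {1,4,6,7}→4  {2,3,5,7}→4  {2,4,6,7}→12  {2,5,6,7}→12  {3,5,6,7}→4  {4,5,6,7}→6
  5 left: {0,1,2,4,6}→5  {0,1,4,6,7}→5  {1,2,4,6,7}→20  {1,4,5,6,7}→10  {2,3,5,6,7}→20  {2,4,5,6,7}→30  {3,4,5,6,7}→10
  6 left: {0,1,2,4,6,7}→30  {0,1,4,5,6,7}→15  {1,2,4,5,6,7}→60  {1,3,4,5,6,7}→20  {2,3,4,5,6,7}→60
  placing 0:b first → 140 extensions
  placing 2:a first → 35 extensions
  placing 3:i first → 105 extensions
total linear extensions = 280

280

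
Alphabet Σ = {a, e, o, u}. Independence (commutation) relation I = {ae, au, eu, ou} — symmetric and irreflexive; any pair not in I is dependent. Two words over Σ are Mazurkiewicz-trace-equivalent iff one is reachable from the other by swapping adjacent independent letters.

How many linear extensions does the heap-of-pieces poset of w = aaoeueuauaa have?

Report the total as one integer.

piece 0:a — minimal
piece 1:a rests on {0:a}
piece 2:o rests on {1:a}
piece 3:e rests on {2:o}
piece 4:u — minimal
piece 5:e rests on {3:e}
piece 6:u rests on {4:u}
piece 7:a rests on {2:o}
piece 8:u rests on {6:u}
piece 9:a rests on {7:a}
piece 10:a rests on {9:a}
minimal pieces: {0:a, 4:u}
ways to finish when only these pieces remain (= sum over removing one remaining piece with nothing left below it):
  1 left: {5}→1  {8}→1  {10}→1
  2 left: {3,5}→1  {5,8}→2  {5,10}→2  {6,8}→1  {8,10}→2  {9,10}→1
  3 left: {3,5,8}→3  {3,5,10}→3  {4,6,8}→1  {5,6,8}→3  {5,8,10}→6  {5,9,10}→3  {6,8,10}→3  {7,9,10}→1  {8,9,10}→3
  4 left: {3,5,6,8}→6  {3,5,8,10}→12  {3,5,9,10}→6  {4,5,6,8}→4  {4,6,8,10}→4  {5,6,8,10}→12  {5,7,9,10}→4  {5,8,9,10}→12  {6,8,9,10}→6  {7,8,9,10}→4
  5 left: {3,4,5,6,8}→10  {3,5,6,8,10}→30  {3,5,7,9,10}→10  {3,5,8,9,10}→30  {4,5,6,8,10}→20  {4,6,8,9,10}→10  {5,6,8,9,10}→30  {5,7,8,9,10}→20  {6,7,8,9,10}→10
  6 left: {2,3,5,7,9,10}→10  {3,4,5,6,8,10}→60  {3,5,6,8,9,10}→90  {3,5,7,8,9,10}→60  {4,5,6,8,9,10}→60  {4,6,7,8,9,10}→20  {5,6,7,8,9,10}→60
  7 left: {1,2,3,5,7,9,10}→10  {2,3,5,7,8,9,10}→70  {3,4,5,6,8,9,10}→210  {3,5,6,7,8,9,10}→210  {4,5,6,7,8,9,10}→140
  8 left: {0,1,2,3,5,7,9,10}→10  {1,2,3,5,7,8,9,10}→80  {2,3,5,6,7,8,9,10}→280  {3,4,5,6,7,8,9,10}→560
  9 left: {0,1,2,3,5,7,8,9,10}→90  {1,2,3,5,6,7,8,9,10}→360  {2,3,4,5,6,7,8,9,10}→840
  placing 0:a first → 1200 extensions
  placing 4:u first → 450 extensions
total linear extensions = 1650

1650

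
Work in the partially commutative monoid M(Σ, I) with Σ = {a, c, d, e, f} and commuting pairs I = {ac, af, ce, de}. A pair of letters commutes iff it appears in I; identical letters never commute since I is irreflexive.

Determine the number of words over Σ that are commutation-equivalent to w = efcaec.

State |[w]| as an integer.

#0=e has no predecessor
#1=f depends on [0:e]
#2=c depends on [1:f]
#3=a depends on [0:e]
#4=e depends on [1:f, 3:a]
#5=c depends on [2:c]
sources: [0:e]
N(rest) = Σ N(rest − s) over sources s of rest; N(one piece) = 1:
  size 1 → [4]=1  [5]=1
  size 2 → [2,5]=1  [3,4]=1  [4,5]=2
  size 3 → [2,4,5]=3  [3,4,5]=3
  size 4 → [1,2,4,5]=3  [2,3,4,5]=6
  first=0(e) contributes 9

9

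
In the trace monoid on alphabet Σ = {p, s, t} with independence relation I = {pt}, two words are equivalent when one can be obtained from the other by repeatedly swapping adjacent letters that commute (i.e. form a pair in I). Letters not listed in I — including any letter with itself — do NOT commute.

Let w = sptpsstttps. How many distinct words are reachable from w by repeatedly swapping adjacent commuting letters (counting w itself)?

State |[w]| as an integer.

0(s) covers ∅
1(p) covers 0:s
2(t) covers 0:s
3(p) covers 1:p
4(s) covers 2:t, 3:p
5(s) covers 4:s
6(t) covers 5:s
7(t) covers 6:t
8(t) covers 7:t
9(p) covers 5:s
10(s) covers 8:t, 9:p
floor of heap: 0:s
completions by unplaced set U, small U first (add the entries for U minus each lowest piece of U):
  |U|=1: {10}:1
  |U|=2: {8,10}:1  {9,10}:1
  |U|=3: {7,8,10}:1  {8,9,10}:2
  |U|=4: {6,7,8,10}:1  {7,8,9,10}:3
  |U|=5: {6,7,8,9,10}:4
  |U|=6: {5,6,7,8,9,10}:4
  |U|=7: {4,5,6,7,8,9,10}:4
  |U|=8: {2,4,5,6,7,8,9,10}:4  {3,4,5,6,7,8,9,10}:4
  |U|=9: {1,3,4,5,6,7,8,9,10}:4  {2,3,4,5,6,7,8,9,10}:8
  start at 0(s): 12

12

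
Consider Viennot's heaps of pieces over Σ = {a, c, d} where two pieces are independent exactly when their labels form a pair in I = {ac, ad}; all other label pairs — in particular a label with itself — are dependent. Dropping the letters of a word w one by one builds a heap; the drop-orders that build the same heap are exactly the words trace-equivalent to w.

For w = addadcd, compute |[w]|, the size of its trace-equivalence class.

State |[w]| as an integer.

21

0(a) covers ∅
1(d) covers ∅
2(d) covers 1:d
3(a) covers 0:a
4(d) covers 2:d
5(c) covers 4:d
6(d) covers 5:c
floor of heap: 0:a, 1:d
completions by unplaced set U, small U first (add the entries for U minus each lowest piece of U):
  |U|=1: {3}:1  {6}:1
  |U|=2: {0,3}:1  {3,6}:2  {5,6}:1
  |U|=3: {0,3,6}:3  {3,5,6}:3  {4,5,6}:1
  |U|=4: {0,3,5,6}:6  {2,4,5,6}:1  {3,4,5,6}:4
  |U|=5: {0,3,4,5,6}:10  {1,2,4,5,6}:1  {2,3,4,5,6}:5
  start at 0(a): 6
  start at 1(d): 15
sum over floor = 21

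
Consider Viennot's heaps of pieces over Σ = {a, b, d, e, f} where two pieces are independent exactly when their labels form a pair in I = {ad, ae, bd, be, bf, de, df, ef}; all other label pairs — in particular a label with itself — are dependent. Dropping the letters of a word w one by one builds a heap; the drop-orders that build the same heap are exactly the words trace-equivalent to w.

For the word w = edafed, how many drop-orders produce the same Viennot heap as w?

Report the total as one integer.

0(e) covers ∅
1(d) covers ∅
2(a) covers ∅
3(f) covers 2:a
4(e) covers 0:e
5(d) covers 1:d
floor of heap: 0:e, 1:d, 2:a
completions by unplaced set U, small U first (add the entries for U minus each lowest piece of U):
  |U|=1: {3}:1  {4}:1  {5}:1
  |U|=2: {0,4}:1  {1,5}:1  {2,3}:1  {3,4}:2  {3,5}:2  {4,5}:2
  |U|=3: {0,3,4}:3  {0,4,5}:3  {1,3,5}:3  {1,4,5}:3  {2,3,4}:3  {2,3,5}:3  {3,4,5}:6
  |U|=4: {0,1,4,5}:6  {0,2,3,4}:6  {0,3,4,5}:12  {1,2,3,5}:6  {1,3,4,5}:12  {2,3,4,5}:12
  start at 0(e): 30
  start at 1(d): 30
  start at 2(a): 30
sum over floor = 90

90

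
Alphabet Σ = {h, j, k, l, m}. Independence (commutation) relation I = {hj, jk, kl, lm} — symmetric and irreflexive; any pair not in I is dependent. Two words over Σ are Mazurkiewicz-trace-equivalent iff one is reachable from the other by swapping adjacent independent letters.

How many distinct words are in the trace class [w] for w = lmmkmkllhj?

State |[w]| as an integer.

drop 0:l onto floor
drop 1:m onto floor
drop 2:m onto {1:m}
drop 3:k onto {2:m}
drop 4:m onto {3:k}
drop 5:k onto {4:m}
drop 6:l onto {0:l}
drop 7:l onto {6:l}
drop 8:h onto {5:k, 7:l}
drop 9:j onto {4:m, 7:l}
ground layer = {0:l, 1:m}
drop-orders for the pieces not yet dropped (sum over which currently-grounded one goes next):
  1 to go: {8} 1  {9} 1
  2 to go: {5,8} 1  {8,9} 2
  3 to go: {5,8,9} 3  {7,8,9} 2
  4 to go: {4,5,8,9} 3  {5,7,8,9} 5  {6,7,8,9} 2
  5 to go: {0,6,7,8,9} 2  {3,4,5,8,9} 3  {4,5,7,8,9} 8  {5,6,7,8,9} 7
  6 to go: {0,5,6,7,8,9} 9  {2,3,4,5,8,9} 3  {3,4,5,7,8,9} 11  {4,5,6,7,8,9} 15
  7 to go: {0,4,5,6,7,8,9} 24  {1,2,3,4,5,8,9} 3  {2,3,4,5,7,8,9} 14  {3,4,5,6,7,8,9} 26
  8 to go: {0,3,4,5,6,7,8,9} 50  {1,2,3,4,5,7,8,9} 17  {2,3,4,5,6,7,8,9} 40
  if 0:l drops first: 57 orders
  if 1:m drops first: 90 orders
heap linearizations: 147

147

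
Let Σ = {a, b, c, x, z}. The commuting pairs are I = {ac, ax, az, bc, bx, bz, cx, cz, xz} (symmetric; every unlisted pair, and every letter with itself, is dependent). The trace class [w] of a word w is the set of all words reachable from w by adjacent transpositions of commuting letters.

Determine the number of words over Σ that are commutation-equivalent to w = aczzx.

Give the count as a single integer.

60

0(a) covers ∅
1(c) covers ∅
2(z) covers ∅
3(z) covers 2:z
4(x) covers ∅
floor of heap: 0:a, 1:c, 2:z, 4:x
completions by unplaced set U, small U first (add the entries for U minus each lowest piece of U):
  |U|=1: {0}:1  {1}:1  {3}:1  {4}:1
  |U|=2: {0,1}:2  {0,3}:2  {0,4}:2  {1,3}:2  {1,4}:2  {2,3}:1  {3,4}:2
  |U|=3: {0,1,3}:6  {0,1,4}:6  {0,2,3}:3  {0,3,4}:6  {1,2,3}:3  {1,3,4}:6  {2,3,4}:3
  start at 0(a): 12
  start at 1(c): 12
  start at 2(z): 24
  start at 4(x): 12
sum over floor = 60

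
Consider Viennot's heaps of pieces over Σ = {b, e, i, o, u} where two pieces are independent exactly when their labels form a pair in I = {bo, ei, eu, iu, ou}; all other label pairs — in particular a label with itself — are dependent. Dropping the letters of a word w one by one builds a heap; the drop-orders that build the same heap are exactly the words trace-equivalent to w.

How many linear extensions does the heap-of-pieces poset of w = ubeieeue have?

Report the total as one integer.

30

piece 0:u — minimal
piece 1:b rests on {0:u}
piece 2:e rests on {1:b}
piece 3:i rests on {1:b}
piece 4:e rests on {2:e}
piece 5:e rests on {4:e}
piece 6:u rests on {1:b}
piece 7:e rests on {5:e}
minimal pieces: {0:u}
ways to finish when only these pieces remain (= sum over removing one remaining piece with nothing left below it):
  1 left: {3}→1  {6}→1  {7}→1
  2 left: {3,6}→2  {3,7}→2  {5,7}→1  {6,7}→2
  3 left: {3,5,7}→3  {3,6,7}→6  {4,5,7}→1  {5,6,7}→3
  4 left: {2,4,5,7}→1  {3,4,5,7}→4  {3,5,6,7}→12  {4,5,6,7}→4
  5 left: {2,3,4,5,7}→5  {2,4,5,6,7}→5  {3,4,5,6,7}→20
  6 left: {2,3,4,5,6,7}→30
  placing 0:u first → 30 extensions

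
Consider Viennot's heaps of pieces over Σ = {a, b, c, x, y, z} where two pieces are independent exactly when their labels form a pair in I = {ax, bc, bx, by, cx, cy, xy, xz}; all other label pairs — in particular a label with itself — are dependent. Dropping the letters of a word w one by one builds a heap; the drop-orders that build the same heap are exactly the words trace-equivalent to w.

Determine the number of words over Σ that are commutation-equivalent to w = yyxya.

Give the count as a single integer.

5

drop 0:y onto floor
drop 1:y onto {0:y}
drop 2:x onto floor
drop 3:y onto {1:y}
drop 4:a onto {3:y}
ground layer = {0:y, 2:x}
drop-orders for the pieces not yet dropped (sum over which currently-grounded one goes next):
  1 to go: {2} 1  {4} 1
  2 to go: {2,4} 2  {3,4} 1
  3 to go: {1,3,4} 1  {2,3,4} 3
  if 0:y drops first: 4 orders
  if 2:x drops first: 1 orders
heap linearizations: 5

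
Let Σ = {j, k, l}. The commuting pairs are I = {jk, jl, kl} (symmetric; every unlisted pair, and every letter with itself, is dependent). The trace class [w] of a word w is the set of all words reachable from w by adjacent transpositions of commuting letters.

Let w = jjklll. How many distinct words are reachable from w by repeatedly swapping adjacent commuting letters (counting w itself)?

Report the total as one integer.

#0=j has no predecessor
#1=j depends on [0:j]
#2=k has no predecessor
#3=l has no predecessor
#4=l depends on [3:l]
#5=l depends on [4:l]
sources: [0:j, 2:k, 3:l]
N(rest) = Σ N(rest − s) over sources s of rest; N(one piece) = 1:
  size 1 → [1]=1  [2]=1  [5]=1
  size 2 → [0,1]=1  [1,2]=2  [1,5]=2  [2,5]=2  [4,5]=1
  size 3 → [0,1,2]=3  [0,1,5]=3  [1,2,5]=6  [1,4,5]=3  [2,4,5]=3  [3,4,5]=1
  size 4 → [0,1,2,5]=12  [0,1,4,5]=6  [1,2,4,5]=12  [1,3,4,5]=4  [2,3,4,5]=4
  first=0(j) contributes 20
  first=2(k) contributes 10
  first=3(l) contributes 30
|[w]| = 60

60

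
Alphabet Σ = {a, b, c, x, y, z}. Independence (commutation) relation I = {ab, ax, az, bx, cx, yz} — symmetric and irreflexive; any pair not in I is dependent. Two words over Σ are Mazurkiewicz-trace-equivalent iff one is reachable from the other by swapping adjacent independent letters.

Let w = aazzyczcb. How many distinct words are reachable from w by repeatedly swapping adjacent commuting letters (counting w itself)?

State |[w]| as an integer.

10

drop 0:a onto floor
drop 1:a onto {0:a}
drop 2:z onto floor
drop 3:z onto {2:z}
drop 4:y onto {1:a}
drop 5:c onto {3:z, 4:y}
drop 6:z onto {5:c}
drop 7:c onto {6:z}
drop 8:b onto {7:c}
ground layer = {0:a, 2:z}
drop-orders for the pieces not yet dropped (sum over which currently-grounded one goes next):
  1 to go: {8} 1
  2 to go: {7,8} 1
  3 to go: {6,7,8} 1
  4 to go: {5,6,7,8} 1
  5 to go: {3,5,6,7,8} 1  {4,5,6,7,8} 1
  6 to go: {1,4,5,6,7,8} 1  {2,3,5,6,7,8} 1  {3,4,5,6,7,8} 2
  7 to go: {0,1,4,5,6,7,8} 1  {1,3,4,5,6,7,8} 3  {2,3,4,5,6,7,8} 3
  if 0:a drops first: 6 orders
  if 2:z drops first: 4 orders
heap linearizations: 10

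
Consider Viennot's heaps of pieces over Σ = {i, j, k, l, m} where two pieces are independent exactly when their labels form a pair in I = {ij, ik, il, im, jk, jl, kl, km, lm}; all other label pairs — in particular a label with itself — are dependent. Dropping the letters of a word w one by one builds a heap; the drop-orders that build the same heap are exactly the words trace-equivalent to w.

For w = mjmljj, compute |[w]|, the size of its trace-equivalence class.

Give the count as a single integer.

0(m) covers ∅
1(j) covers 0:m
2(m) covers 1:j
3(l) covers ∅
4(j) covers 2:m
5(j) covers 4:j
floor of heap: 0:m, 3:l
completions by unplaced set U, small U first (add the entries for U minus each lowest piece of U):
  |U|=1: {3}:1  {5}:1
  |U|=2: {3,5}:2  {4,5}:1
  |U|=3: {2,4,5}:1  {3,4,5}:3
  |U|=4: {1,2,4,5}:1  {2,3,4,5}:4
  start at 0(m): 5
  start at 3(l): 1
sum over floor = 6

6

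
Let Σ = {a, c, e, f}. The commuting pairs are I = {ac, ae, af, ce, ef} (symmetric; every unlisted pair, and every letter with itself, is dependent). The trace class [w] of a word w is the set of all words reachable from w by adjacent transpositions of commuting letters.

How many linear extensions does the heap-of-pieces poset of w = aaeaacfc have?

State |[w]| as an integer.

0(a) covers ∅
1(a) covers 0:a
2(e) covers ∅
3(a) covers 1:a
4(a) covers 3:a
5(c) covers ∅
6(f) covers 5:c
7(c) covers 6:f
floor of heap: 0:a, 2:e, 5:c
completions by unplaced set U, small U first (add the entries for U minus each lowest piece of U):
  |U|=1: {2}:1  {4}:1  {7}:1
  |U|=2: {2,4}:2  {2,7}:2  {3,4}:1  {4,7}:2  {6,7}:1
  |U|=3: {1,3,4}:1  {2,3,4}:3  {2,4,7}:6  {2,6,7}:3  {3,4,7}:3  {4,6,7}:3  {5,6,7}:1
  |U|=4: {0,1,3,4}:1  {1,2,3,4}:4  {1,3,4,7}:4  {2,3,4,7}:12  {2,4,6,7}:12  {2,5,6,7}:4  {3,4,6,7}:6  {4,5,6,7}:4
  |U|=5: {0,1,2,3,4}:5  {0,1,3,4,7}:5  {1,2,3,4,7}:20  {1,3,4,6,7}:10  {2,3,4,6,7}:30  {2,4,5,6,7}:20  {3,4,5,6,7}:10
  |U|=6: {0,1,2,3,4,7}:30  {0,1,3,4,6,7}:15  {1,2,3,4,6,7}:60  {1,3,4,5,6,7}:20  {2,3,4,5,6,7}:60
  start at 0(a): 140
  start at 2(e): 35
  start at 5(c): 105
sum over floor = 280

280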